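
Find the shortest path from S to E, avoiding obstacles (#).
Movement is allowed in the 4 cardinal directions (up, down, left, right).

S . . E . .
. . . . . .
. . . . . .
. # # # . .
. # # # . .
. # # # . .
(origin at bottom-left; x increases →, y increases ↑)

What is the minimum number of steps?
3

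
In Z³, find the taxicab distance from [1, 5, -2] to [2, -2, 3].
13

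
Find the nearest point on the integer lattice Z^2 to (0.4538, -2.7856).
(0, -3)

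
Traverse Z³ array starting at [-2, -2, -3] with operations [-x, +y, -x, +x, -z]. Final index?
(-3, -1, -4)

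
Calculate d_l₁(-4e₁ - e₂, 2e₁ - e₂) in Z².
6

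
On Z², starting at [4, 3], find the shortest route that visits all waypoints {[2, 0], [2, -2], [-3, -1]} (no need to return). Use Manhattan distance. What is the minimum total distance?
13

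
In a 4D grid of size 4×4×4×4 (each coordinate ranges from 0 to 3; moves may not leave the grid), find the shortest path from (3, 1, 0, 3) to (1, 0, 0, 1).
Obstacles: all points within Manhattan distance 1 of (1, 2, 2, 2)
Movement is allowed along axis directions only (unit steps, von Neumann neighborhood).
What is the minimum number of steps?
5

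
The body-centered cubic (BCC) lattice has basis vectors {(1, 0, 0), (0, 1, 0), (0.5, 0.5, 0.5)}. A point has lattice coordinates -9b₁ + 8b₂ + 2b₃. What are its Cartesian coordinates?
(-8, 9, 1)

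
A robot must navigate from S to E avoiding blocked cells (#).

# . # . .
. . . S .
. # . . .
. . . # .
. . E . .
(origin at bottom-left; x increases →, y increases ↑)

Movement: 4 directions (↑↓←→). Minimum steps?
4
(one shortest path: (3, 3) → (2, 3) → (2, 2) → (2, 1) → (2, 0))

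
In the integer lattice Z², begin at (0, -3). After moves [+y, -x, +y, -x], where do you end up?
(-2, -1)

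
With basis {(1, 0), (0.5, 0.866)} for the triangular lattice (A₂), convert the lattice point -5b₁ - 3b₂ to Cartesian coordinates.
(-6.5, -2.598)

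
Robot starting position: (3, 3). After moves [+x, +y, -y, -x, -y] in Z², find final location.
(3, 2)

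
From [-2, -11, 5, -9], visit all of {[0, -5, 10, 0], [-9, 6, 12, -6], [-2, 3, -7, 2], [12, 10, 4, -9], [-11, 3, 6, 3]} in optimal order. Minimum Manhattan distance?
130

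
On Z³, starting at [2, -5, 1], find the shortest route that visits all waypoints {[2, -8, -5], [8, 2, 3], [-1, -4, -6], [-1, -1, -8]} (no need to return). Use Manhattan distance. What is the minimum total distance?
45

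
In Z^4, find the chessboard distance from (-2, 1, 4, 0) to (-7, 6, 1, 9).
9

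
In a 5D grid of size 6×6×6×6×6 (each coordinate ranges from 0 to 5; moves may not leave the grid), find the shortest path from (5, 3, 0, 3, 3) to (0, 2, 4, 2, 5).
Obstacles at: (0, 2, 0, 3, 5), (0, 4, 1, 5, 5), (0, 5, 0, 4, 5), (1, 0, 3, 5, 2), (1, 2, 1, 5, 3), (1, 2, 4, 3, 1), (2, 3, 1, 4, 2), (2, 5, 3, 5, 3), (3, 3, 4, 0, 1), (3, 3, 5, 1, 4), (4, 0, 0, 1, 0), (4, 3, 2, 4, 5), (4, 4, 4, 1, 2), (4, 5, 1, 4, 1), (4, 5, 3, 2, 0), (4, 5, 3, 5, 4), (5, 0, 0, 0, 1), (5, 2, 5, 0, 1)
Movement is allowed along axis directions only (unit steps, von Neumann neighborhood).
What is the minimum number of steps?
13
(one shortest path: (5, 3, 0, 3, 3) → (4, 3, 0, 3, 3) → (3, 3, 0, 3, 3) → (2, 3, 0, 3, 3) → (1, 3, 0, 3, 3) → (0, 3, 0, 3, 3) → (0, 2, 0, 3, 3) → (0, 2, 1, 3, 3) → (0, 2, 2, 3, 3) → (0, 2, 3, 3, 3) → (0, 2, 4, 3, 3) → (0, 2, 4, 2, 3) → (0, 2, 4, 2, 4) → (0, 2, 4, 2, 5))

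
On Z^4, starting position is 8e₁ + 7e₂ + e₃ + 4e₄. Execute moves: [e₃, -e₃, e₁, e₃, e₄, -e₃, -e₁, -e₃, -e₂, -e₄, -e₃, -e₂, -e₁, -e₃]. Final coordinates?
(7, 5, -2, 4)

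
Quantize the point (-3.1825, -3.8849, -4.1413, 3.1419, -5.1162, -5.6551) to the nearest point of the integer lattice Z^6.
(-3, -4, -4, 3, -5, -6)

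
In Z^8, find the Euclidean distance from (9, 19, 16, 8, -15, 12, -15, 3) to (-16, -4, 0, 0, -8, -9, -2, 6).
46.2817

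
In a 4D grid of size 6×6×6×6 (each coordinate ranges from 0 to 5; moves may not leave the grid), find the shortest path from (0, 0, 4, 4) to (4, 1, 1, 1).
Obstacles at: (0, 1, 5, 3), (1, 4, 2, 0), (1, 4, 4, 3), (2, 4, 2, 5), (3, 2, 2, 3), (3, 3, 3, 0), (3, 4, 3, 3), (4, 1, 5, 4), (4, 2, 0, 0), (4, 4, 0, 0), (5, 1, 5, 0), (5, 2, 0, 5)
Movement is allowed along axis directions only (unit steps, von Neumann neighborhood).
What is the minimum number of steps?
11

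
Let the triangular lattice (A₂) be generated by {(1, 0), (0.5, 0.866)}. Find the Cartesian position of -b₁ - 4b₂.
(-3, -3.464)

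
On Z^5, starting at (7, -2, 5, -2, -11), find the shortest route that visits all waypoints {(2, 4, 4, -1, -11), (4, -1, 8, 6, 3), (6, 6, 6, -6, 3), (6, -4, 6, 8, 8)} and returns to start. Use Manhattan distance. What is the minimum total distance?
110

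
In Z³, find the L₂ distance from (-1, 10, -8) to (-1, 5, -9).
5.09902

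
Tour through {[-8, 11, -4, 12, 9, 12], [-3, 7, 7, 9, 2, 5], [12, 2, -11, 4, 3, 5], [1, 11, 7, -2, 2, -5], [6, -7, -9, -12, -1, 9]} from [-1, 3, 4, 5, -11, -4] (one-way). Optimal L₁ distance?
198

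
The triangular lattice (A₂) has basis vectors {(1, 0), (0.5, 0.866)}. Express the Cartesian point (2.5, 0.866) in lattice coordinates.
2b₁ + b₂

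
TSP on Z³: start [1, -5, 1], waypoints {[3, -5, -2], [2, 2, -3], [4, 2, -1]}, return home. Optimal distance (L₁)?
30
(one optimal route: (1, -5, 1) → (3, -5, -2) → (2, 2, -3) → (4, 2, -1) → (1, -5, 1))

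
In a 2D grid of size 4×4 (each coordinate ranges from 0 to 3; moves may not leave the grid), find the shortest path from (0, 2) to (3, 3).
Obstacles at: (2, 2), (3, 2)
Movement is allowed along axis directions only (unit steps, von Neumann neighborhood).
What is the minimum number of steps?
4
(one shortest path: (0, 2) → (1, 2) → (1, 3) → (2, 3) → (3, 3))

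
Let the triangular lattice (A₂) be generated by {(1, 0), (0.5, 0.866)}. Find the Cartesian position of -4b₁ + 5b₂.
(-1.5, 4.33)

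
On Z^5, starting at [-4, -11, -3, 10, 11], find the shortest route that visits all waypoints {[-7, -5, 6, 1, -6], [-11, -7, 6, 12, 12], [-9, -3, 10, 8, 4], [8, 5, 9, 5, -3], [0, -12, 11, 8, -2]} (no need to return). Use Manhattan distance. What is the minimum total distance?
131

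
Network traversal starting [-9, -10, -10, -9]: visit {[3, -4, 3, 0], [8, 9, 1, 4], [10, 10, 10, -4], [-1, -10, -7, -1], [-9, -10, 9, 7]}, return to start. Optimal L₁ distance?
170
(one optimal route: (-9, -10, -10, -9) → (-1, -10, -7, -1) → (3, -4, 3, 0) → (8, 9, 1, 4) → (10, 10, 10, -4) → (-9, -10, 9, 7) → (-9, -10, -10, -9))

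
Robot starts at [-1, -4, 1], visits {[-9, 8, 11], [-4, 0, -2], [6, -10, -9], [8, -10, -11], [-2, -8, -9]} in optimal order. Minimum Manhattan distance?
84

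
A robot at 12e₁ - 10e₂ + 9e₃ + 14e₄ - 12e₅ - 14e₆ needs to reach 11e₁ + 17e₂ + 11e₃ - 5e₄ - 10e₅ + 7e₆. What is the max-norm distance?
27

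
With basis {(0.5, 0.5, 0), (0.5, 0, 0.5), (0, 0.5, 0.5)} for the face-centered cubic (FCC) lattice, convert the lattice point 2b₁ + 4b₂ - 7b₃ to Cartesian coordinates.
(3, -2.5, -1.5)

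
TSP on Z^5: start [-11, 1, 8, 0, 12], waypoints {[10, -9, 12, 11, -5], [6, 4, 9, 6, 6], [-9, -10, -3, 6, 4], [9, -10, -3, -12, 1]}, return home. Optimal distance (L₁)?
192
(one optimal route: (-11, 1, 8, 0, 12) → (6, 4, 9, 6, 6) → (10, -9, 12, 11, -5) → (9, -10, -3, -12, 1) → (-9, -10, -3, 6, 4) → (-11, 1, 8, 0, 12))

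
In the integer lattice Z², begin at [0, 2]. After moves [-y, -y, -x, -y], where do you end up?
(-1, -1)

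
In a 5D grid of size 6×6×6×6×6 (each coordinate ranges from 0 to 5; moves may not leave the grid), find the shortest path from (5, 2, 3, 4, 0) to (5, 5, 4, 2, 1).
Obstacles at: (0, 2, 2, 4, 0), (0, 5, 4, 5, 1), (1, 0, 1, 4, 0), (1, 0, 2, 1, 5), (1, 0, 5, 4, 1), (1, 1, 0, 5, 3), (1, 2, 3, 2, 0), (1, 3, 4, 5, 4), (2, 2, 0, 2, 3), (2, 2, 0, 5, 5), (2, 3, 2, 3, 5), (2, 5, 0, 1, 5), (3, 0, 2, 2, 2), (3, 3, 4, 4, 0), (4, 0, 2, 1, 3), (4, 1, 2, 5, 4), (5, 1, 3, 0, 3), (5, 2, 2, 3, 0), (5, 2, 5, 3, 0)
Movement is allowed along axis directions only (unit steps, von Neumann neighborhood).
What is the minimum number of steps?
7
(one shortest path: (5, 2, 3, 4, 0) → (5, 3, 3, 4, 0) → (5, 4, 3, 4, 0) → (5, 5, 3, 4, 0) → (5, 5, 4, 4, 0) → (5, 5, 4, 3, 0) → (5, 5, 4, 2, 0) → (5, 5, 4, 2, 1))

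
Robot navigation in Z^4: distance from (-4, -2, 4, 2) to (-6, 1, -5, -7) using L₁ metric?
23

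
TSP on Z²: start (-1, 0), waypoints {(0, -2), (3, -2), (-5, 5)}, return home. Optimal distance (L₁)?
30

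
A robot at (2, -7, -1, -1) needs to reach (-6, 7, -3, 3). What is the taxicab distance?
28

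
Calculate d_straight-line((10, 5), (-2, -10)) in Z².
19.2094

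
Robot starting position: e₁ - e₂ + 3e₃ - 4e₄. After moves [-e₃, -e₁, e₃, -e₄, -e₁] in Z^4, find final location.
(-1, -1, 3, -5)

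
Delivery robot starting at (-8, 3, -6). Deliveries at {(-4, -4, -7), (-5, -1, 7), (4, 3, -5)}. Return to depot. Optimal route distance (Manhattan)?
68
(one optimal route: (-8, 3, -6) → (-4, -4, -7) → (-5, -1, 7) → (4, 3, -5) → (-8, 3, -6))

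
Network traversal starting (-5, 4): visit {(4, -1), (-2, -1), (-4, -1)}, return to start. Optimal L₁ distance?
28
(one optimal route: (-5, 4) → (4, -1) → (-2, -1) → (-4, -1) → (-5, 4))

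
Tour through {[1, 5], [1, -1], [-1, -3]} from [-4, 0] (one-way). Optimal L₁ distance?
16
(one optimal route: (-4, 0) → (-1, -3) → (1, -1) → (1, 5))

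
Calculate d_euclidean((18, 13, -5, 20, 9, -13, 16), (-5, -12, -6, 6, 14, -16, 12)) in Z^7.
37.4299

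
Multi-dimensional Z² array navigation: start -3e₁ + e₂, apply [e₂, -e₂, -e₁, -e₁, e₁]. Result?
(-4, 1)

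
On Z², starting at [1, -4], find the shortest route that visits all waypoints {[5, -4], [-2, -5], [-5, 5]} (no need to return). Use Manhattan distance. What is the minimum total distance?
25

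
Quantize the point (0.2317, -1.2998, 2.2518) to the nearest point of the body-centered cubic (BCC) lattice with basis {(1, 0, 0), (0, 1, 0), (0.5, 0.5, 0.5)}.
(0.5, -1.5, 2.5)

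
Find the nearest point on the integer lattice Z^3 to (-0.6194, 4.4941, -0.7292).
(-1, 4, -1)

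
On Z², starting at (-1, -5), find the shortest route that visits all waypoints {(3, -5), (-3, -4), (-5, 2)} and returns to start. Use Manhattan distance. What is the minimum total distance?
30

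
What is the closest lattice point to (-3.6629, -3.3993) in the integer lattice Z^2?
(-4, -3)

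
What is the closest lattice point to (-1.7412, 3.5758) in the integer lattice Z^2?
(-2, 4)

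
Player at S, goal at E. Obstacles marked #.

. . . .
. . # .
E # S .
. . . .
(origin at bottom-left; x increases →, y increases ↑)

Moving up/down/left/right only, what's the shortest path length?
4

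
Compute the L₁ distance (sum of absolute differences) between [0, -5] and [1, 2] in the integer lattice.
8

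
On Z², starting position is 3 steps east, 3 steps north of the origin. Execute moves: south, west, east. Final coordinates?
(3, 2)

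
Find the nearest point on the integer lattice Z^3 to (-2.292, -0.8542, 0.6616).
(-2, -1, 1)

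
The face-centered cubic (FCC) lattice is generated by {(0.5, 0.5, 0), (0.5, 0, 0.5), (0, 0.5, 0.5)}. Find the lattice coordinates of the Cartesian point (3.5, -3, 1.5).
-b₁ + 8b₂ - 5b₃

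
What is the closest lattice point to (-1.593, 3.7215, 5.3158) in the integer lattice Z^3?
(-2, 4, 5)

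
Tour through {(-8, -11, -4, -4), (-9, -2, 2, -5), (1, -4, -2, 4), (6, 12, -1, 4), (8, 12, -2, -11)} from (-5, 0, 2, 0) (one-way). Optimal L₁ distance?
94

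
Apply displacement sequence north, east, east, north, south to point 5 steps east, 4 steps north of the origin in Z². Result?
(7, 5)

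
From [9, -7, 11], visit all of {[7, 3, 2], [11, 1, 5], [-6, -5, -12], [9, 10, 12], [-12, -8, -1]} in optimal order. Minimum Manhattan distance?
98
(one optimal route: (9, -7, 11) → (9, 10, 12) → (11, 1, 5) → (7, 3, 2) → (-12, -8, -1) → (-6, -5, -12))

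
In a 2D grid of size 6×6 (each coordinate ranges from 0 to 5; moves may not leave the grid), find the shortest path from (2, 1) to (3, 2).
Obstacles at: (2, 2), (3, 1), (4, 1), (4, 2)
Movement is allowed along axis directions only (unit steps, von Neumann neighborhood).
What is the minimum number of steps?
6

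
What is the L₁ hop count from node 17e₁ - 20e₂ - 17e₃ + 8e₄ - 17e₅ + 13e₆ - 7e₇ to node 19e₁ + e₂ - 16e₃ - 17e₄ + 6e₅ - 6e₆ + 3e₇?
101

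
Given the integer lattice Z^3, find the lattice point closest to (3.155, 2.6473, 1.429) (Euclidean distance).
(3, 3, 1)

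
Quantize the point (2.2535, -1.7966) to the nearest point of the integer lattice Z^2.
(2, -2)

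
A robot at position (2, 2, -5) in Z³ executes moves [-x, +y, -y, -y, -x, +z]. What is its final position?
(0, 1, -4)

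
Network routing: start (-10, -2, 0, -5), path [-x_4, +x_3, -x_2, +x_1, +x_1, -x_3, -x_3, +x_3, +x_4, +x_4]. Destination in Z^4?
(-8, -3, 0, -4)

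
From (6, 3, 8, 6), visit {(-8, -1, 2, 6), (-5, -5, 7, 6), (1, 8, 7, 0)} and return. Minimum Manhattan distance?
78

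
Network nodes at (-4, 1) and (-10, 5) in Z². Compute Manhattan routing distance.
10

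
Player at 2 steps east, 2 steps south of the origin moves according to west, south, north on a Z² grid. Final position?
(1, -2)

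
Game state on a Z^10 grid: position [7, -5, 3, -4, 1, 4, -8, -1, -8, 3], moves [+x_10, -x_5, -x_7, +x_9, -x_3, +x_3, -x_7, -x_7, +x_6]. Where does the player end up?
(7, -5, 3, -4, 0, 5, -11, -1, -7, 4)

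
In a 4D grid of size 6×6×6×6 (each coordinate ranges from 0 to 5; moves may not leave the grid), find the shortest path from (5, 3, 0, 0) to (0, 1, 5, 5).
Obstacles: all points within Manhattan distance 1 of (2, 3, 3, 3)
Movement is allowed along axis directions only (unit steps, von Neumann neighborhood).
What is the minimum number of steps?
17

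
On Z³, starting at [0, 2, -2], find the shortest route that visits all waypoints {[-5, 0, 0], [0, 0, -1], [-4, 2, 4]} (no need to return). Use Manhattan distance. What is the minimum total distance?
16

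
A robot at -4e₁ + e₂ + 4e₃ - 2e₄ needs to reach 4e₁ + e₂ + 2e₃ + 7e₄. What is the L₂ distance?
12.2066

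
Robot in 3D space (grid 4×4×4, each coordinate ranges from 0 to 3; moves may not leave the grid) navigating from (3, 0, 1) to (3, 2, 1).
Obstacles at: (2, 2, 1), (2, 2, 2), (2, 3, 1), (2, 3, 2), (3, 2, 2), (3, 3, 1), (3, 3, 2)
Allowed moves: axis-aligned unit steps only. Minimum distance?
2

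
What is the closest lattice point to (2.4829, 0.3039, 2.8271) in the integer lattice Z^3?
(2, 0, 3)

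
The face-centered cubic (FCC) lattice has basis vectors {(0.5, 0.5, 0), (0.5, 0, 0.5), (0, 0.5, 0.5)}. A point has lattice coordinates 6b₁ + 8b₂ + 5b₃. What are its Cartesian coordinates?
(7, 5.5, 6.5)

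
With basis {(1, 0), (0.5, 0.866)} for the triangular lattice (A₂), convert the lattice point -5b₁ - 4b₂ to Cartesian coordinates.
(-7, -3.464)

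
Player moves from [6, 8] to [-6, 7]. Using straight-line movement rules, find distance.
12.0416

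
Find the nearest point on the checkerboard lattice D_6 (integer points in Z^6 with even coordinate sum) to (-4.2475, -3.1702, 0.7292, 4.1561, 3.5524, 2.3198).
(-4, -3, 1, 4, 4, 2)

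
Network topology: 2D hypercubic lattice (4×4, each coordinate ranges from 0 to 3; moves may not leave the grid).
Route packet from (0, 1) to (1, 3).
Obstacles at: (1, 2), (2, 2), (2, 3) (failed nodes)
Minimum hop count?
3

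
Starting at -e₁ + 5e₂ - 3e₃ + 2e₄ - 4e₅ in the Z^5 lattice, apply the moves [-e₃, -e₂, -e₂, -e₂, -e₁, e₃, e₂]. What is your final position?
(-2, 3, -3, 2, -4)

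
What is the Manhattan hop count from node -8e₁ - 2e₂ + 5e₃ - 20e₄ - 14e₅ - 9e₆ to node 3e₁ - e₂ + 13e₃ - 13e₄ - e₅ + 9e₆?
58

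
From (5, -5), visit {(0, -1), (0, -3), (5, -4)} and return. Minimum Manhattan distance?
18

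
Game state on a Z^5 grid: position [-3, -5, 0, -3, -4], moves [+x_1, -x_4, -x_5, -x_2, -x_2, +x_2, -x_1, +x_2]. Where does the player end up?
(-3, -5, 0, -4, -5)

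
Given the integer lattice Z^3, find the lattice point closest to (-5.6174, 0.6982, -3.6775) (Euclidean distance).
(-6, 1, -4)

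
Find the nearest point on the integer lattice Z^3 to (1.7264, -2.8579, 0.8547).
(2, -3, 1)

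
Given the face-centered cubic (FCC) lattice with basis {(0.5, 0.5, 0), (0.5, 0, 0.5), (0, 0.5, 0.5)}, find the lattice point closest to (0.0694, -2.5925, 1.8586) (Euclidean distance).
(0, -2.5, 1.5)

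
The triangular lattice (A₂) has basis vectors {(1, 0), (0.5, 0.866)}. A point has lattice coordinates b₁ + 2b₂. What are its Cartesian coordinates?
(2, 1.732)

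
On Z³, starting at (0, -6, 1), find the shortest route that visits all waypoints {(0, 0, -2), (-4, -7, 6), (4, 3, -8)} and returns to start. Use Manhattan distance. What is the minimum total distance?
64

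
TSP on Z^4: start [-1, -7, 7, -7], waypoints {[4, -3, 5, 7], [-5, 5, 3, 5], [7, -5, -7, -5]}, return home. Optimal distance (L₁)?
108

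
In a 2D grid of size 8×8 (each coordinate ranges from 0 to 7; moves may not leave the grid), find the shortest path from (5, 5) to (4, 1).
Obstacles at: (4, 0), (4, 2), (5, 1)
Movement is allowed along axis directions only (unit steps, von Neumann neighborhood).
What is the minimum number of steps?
7
(one shortest path: (5, 5) → (4, 5) → (3, 5) → (3, 4) → (3, 3) → (3, 2) → (3, 1) → (4, 1))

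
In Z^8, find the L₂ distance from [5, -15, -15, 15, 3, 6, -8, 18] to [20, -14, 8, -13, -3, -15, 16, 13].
51.1566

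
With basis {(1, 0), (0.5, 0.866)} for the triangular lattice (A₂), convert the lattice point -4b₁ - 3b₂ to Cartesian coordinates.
(-5.5, -2.598)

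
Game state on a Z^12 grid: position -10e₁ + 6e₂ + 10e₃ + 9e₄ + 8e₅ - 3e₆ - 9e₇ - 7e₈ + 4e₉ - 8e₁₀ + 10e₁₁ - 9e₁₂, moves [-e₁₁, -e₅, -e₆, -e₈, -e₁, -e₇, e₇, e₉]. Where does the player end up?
(-11, 6, 10, 9, 7, -4, -9, -8, 5, -8, 9, -9)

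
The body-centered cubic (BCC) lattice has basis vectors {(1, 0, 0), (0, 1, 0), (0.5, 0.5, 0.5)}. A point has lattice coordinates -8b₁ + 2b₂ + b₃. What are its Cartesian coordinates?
(-7.5, 2.5, 0.5)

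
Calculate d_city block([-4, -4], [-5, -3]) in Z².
2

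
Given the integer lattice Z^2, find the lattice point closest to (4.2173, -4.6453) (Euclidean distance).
(4, -5)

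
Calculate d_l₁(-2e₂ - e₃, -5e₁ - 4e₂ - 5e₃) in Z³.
11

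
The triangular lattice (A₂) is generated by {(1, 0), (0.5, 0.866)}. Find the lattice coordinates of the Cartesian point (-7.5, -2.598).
-6b₁ - 3b₂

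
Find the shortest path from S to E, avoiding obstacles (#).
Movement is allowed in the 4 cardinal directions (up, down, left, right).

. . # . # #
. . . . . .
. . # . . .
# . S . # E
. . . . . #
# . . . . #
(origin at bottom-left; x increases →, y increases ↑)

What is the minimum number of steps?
5
(one shortest path: (2, 2) → (3, 2) → (3, 3) → (4, 3) → (5, 3) → (5, 2))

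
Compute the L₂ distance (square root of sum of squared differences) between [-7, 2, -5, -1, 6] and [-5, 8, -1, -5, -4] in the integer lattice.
13.1149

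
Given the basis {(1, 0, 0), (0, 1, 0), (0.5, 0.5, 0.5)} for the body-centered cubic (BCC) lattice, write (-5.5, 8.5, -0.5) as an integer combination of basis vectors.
-5b₁ + 9b₂ - b₃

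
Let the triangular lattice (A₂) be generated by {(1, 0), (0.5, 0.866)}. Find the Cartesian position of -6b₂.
(-3, -5.196)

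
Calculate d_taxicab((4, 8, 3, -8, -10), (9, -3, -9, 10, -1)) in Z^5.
55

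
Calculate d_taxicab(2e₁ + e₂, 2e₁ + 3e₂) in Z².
2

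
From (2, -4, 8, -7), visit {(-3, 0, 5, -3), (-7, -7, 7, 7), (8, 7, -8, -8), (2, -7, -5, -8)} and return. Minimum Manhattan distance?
126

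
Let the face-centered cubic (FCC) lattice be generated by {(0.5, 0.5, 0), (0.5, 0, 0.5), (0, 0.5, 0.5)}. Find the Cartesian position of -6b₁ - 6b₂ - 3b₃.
(-6, -4.5, -4.5)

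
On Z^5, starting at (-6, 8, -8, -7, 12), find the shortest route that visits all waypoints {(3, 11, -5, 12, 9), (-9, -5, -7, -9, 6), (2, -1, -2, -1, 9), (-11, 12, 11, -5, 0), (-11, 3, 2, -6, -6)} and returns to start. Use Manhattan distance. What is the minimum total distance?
198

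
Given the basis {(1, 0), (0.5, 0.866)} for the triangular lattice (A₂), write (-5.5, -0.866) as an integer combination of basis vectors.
-5b₁ - b₂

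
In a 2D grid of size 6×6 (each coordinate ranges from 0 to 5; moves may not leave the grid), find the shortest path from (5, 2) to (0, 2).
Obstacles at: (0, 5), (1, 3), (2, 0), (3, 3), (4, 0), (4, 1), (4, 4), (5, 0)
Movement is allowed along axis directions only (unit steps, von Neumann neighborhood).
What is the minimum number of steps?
5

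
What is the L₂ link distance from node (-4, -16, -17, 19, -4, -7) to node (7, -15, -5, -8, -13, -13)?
33.3467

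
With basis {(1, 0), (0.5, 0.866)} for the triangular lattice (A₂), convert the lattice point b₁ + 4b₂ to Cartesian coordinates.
(3, 3.464)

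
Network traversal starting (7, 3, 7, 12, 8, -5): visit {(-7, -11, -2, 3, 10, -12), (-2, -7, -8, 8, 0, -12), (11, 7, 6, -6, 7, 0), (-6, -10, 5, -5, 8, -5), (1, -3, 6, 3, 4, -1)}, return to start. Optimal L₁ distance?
202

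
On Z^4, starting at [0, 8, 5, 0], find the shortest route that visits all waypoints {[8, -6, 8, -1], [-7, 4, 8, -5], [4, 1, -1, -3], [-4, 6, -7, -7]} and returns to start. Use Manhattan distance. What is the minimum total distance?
112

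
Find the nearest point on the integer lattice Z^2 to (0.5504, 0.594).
(1, 1)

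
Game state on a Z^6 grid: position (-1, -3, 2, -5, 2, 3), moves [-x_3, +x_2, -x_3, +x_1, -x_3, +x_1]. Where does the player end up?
(1, -2, -1, -5, 2, 3)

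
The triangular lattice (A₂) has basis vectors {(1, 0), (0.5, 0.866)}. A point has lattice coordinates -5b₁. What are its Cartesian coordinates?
(-5, 0)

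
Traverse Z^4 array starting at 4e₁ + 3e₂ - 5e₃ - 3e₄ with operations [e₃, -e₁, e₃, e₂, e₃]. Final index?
(3, 4, -2, -3)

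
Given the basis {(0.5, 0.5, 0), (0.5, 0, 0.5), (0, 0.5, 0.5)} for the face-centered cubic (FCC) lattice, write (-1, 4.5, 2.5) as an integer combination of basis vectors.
b₁ - 3b₂ + 8b₃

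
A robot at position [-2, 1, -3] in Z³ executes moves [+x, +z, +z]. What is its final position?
(-1, 1, -1)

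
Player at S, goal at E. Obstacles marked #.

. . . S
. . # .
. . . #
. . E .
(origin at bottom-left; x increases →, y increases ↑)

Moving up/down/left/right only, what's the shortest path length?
6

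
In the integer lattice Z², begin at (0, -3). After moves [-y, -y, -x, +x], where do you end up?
(0, -5)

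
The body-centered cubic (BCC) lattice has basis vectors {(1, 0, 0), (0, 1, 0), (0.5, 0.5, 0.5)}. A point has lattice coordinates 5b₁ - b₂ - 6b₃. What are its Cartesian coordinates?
(2, -4, -3)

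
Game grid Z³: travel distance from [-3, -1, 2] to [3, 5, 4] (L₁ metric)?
14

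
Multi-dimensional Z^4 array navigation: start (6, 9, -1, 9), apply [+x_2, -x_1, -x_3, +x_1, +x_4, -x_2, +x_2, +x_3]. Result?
(6, 10, -1, 10)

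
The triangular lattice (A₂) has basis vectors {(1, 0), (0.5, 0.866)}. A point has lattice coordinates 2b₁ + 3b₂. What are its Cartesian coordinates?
(3.5, 2.598)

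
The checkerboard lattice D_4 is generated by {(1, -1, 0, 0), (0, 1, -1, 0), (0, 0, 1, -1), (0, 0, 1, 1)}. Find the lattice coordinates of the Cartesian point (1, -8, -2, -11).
b₁ - 7b₂ + b₃ - 10b₄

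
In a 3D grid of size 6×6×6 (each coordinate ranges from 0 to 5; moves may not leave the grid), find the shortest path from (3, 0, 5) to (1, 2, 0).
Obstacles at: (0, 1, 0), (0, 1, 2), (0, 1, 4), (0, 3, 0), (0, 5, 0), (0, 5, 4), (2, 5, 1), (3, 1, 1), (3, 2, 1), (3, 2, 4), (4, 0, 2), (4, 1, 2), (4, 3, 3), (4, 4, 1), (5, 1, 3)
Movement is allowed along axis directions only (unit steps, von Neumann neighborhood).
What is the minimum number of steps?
9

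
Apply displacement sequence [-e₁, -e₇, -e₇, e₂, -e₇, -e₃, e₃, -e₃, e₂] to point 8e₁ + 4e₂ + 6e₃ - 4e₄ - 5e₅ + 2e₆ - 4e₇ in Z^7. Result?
(7, 6, 5, -4, -5, 2, -7)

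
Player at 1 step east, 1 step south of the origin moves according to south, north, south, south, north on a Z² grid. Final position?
(1, -2)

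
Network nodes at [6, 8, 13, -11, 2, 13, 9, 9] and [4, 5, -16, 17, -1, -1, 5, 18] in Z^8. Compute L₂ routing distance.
44.0454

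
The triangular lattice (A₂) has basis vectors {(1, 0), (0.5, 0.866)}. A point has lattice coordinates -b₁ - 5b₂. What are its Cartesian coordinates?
(-3.5, -4.33)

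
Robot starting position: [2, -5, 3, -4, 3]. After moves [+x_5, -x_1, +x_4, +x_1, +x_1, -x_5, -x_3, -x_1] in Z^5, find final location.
(2, -5, 2, -3, 3)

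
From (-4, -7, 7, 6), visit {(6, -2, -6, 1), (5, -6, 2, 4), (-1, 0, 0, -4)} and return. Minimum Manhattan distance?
80
(one optimal route: (-4, -7, 7, 6) → (5, -6, 2, 4) → (6, -2, -6, 1) → (-1, 0, 0, -4) → (-4, -7, 7, 6))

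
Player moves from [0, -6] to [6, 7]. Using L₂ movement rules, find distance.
14.3178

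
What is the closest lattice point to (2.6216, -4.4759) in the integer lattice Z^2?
(3, -4)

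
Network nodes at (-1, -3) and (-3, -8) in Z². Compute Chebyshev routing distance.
5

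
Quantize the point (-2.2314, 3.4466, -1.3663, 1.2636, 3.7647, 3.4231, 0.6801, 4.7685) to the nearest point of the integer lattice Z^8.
(-2, 3, -1, 1, 4, 3, 1, 5)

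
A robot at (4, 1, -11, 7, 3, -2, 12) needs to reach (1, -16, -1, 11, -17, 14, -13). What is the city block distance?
95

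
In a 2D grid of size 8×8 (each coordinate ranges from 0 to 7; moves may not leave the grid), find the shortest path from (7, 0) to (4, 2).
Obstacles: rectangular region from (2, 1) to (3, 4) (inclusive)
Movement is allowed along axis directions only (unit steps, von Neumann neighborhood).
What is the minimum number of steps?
5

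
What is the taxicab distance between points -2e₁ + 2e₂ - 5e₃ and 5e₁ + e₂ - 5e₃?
8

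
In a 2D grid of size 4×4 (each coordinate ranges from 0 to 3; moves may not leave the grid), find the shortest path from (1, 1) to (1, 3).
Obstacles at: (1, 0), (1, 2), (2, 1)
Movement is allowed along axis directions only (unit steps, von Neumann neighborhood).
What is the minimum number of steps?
4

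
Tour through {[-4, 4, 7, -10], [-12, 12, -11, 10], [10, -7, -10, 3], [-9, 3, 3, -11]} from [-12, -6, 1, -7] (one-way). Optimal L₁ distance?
132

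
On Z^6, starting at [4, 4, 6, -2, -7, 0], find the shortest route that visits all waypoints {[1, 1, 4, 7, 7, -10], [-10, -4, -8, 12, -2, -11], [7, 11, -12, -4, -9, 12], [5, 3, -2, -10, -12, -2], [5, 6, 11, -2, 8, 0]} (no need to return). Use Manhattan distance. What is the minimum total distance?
208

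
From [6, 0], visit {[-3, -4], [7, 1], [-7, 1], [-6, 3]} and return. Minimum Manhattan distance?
42
(one optimal route: (6, 0) → (-3, -4) → (-7, 1) → (-6, 3) → (7, 1) → (6, 0))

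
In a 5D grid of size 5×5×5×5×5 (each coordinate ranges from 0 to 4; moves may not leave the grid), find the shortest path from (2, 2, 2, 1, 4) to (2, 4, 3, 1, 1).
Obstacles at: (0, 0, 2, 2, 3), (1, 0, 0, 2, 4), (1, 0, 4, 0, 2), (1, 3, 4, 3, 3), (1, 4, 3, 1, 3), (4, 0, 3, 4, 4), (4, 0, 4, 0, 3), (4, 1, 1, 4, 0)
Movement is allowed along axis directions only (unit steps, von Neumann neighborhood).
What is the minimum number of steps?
6
(one shortest path: (2, 2, 2, 1, 4) → (2, 3, 2, 1, 4) → (2, 4, 2, 1, 4) → (2, 4, 3, 1, 4) → (2, 4, 3, 1, 3) → (2, 4, 3, 1, 2) → (2, 4, 3, 1, 1))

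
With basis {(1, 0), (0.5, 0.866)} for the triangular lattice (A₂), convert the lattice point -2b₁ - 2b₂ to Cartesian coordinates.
(-3, -1.732)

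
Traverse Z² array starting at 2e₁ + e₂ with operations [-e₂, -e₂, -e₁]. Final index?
(1, -1)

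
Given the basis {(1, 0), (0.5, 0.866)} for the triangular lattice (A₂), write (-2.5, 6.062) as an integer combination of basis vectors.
-6b₁ + 7b₂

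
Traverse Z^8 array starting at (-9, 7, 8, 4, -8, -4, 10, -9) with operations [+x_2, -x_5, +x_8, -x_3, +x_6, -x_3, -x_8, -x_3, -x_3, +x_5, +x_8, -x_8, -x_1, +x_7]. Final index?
(-10, 8, 4, 4, -8, -3, 11, -9)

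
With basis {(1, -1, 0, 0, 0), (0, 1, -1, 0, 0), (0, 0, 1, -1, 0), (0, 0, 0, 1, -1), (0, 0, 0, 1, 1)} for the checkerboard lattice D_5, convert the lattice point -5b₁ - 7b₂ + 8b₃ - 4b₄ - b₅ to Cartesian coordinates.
(-5, -2, 15, -13, 3)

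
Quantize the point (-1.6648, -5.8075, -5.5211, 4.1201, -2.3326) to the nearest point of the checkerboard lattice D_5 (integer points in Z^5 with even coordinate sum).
(-2, -6, -6, 4, -2)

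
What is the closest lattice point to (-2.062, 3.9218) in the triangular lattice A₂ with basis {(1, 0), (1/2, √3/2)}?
(-2, 3.464)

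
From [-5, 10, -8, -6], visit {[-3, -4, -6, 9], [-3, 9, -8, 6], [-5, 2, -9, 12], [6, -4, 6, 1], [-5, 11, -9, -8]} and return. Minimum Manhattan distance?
128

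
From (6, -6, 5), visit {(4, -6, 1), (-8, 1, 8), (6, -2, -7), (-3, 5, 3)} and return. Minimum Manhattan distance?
84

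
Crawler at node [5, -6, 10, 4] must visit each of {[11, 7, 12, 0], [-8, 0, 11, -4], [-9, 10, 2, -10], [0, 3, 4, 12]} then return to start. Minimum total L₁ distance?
150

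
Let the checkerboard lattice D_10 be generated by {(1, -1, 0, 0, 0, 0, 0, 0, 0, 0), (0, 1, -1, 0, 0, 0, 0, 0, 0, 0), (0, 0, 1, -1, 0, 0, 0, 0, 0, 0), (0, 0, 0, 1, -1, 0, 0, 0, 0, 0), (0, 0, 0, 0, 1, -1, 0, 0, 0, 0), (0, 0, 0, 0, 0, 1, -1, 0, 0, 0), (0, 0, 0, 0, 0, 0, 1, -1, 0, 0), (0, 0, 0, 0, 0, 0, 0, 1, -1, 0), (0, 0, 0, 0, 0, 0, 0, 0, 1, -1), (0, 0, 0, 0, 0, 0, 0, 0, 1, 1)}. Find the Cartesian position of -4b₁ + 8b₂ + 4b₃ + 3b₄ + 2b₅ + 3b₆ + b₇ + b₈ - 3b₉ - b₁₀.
(-4, 12, -4, -1, -1, 1, -2, 0, -5, 2)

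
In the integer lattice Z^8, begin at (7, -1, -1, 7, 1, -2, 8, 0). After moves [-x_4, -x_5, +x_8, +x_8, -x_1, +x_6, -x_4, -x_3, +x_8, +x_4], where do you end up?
(6, -1, -2, 6, 0, -1, 8, 3)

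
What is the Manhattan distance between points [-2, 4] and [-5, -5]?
12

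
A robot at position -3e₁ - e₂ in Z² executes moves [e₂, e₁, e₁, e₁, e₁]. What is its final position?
(1, 0)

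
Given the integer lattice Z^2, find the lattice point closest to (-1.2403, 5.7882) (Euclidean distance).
(-1, 6)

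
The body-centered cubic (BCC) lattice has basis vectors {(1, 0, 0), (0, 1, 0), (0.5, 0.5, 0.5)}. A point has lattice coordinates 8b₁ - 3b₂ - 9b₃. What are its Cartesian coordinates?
(3.5, -7.5, -4.5)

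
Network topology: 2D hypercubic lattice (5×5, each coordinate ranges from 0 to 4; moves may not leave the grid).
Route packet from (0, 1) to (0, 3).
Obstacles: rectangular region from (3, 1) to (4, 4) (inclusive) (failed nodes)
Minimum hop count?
2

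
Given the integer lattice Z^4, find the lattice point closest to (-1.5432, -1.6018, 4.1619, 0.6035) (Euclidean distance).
(-2, -2, 4, 1)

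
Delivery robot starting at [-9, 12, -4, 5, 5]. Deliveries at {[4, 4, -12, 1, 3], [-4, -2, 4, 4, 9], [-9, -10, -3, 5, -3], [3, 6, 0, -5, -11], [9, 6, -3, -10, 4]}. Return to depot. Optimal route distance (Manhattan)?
204
(one optimal route: (-9, 12, -4, 5, 5) → (4, 4, -12, 1, 3) → (9, 6, -3, -10, 4) → (3, 6, 0, -5, -11) → (-4, -2, 4, 4, 9) → (-9, -10, -3, 5, -3) → (-9, 12, -4, 5, 5))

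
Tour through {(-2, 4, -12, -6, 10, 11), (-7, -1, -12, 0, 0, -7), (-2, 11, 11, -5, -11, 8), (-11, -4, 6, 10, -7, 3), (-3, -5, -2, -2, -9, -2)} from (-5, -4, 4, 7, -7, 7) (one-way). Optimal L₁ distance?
184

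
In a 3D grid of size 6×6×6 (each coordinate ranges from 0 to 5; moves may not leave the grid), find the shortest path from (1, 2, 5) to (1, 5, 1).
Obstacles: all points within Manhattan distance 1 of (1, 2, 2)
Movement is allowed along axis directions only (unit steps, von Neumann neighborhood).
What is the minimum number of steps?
7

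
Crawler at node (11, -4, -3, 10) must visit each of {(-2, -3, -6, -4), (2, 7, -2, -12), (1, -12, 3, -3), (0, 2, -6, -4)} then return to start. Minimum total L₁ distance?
128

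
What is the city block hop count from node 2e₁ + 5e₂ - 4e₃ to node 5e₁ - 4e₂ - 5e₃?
13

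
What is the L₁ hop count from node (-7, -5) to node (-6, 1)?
7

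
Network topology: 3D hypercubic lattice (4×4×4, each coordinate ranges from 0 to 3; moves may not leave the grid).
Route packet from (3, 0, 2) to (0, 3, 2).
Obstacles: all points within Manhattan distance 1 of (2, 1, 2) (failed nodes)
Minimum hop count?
8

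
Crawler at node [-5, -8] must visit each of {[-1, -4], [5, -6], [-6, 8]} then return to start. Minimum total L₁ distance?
54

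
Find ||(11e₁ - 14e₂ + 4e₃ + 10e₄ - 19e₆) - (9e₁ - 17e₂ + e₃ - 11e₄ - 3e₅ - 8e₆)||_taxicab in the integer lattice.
43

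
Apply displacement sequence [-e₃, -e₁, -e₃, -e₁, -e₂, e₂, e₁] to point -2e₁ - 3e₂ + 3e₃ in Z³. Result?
(-3, -3, 1)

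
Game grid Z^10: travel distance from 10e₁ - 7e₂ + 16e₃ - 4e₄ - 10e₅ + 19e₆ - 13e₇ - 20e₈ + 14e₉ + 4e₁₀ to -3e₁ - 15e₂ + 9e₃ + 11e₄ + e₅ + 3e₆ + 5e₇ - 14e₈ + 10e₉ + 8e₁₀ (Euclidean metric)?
35.7211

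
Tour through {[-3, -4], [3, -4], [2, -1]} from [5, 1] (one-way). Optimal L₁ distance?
15
(one optimal route: (5, 1) → (2, -1) → (3, -4) → (-3, -4))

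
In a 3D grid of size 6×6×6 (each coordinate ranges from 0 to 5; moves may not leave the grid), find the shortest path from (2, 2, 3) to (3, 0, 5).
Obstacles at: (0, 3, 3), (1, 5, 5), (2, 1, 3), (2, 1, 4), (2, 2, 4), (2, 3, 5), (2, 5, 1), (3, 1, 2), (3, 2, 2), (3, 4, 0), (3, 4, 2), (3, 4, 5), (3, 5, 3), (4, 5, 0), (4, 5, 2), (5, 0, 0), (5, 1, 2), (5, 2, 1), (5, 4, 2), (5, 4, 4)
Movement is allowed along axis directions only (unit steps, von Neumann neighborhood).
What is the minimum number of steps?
5
(one shortest path: (2, 2, 3) → (3, 2, 3) → (3, 1, 3) → (3, 0, 3) → (3, 0, 4) → (3, 0, 5))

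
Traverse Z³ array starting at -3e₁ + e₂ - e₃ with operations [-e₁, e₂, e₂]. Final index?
(-4, 3, -1)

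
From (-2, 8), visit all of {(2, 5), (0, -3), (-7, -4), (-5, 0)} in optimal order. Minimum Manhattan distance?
31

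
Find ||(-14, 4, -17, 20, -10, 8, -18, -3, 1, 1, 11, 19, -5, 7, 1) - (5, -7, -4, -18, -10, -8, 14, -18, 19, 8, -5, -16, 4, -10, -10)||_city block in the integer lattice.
257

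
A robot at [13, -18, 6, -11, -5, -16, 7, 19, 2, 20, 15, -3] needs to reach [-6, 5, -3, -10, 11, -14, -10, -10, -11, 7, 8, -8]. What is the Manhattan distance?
154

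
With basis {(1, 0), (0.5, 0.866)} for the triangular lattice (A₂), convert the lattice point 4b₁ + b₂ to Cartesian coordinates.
(4.5, 0.866)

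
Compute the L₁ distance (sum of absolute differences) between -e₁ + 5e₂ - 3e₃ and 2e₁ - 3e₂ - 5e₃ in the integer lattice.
13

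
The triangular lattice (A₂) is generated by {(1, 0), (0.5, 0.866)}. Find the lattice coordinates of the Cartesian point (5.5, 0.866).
5b₁ + b₂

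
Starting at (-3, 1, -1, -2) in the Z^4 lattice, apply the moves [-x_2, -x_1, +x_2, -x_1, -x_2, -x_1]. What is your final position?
(-6, 0, -1, -2)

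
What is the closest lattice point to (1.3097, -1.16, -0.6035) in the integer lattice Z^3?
(1, -1, -1)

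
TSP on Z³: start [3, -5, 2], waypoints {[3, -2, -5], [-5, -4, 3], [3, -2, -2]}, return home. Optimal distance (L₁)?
38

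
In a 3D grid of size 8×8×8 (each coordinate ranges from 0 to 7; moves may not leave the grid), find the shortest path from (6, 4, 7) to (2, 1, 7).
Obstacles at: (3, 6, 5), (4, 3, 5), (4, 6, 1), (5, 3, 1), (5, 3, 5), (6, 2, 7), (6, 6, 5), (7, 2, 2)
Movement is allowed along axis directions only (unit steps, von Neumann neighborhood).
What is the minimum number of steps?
7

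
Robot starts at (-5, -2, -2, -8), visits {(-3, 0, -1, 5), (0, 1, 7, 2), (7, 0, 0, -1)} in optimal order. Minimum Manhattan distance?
51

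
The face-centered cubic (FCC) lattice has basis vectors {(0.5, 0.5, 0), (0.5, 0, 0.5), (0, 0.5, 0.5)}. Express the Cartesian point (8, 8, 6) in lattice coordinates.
10b₁ + 6b₂ + 6b₃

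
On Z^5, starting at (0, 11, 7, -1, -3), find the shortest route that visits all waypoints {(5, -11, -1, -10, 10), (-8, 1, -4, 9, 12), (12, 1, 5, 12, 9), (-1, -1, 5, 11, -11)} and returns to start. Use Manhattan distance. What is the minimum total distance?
212
(one optimal route: (0, 11, 7, -1, -3) → (5, -11, -1, -10, 10) → (-8, 1, -4, 9, 12) → (12, 1, 5, 12, 9) → (-1, -1, 5, 11, -11) → (0, 11, 7, -1, -3))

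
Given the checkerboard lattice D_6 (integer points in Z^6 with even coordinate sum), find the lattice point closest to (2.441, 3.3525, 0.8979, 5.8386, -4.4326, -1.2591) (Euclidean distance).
(3, 3, 1, 6, -4, -1)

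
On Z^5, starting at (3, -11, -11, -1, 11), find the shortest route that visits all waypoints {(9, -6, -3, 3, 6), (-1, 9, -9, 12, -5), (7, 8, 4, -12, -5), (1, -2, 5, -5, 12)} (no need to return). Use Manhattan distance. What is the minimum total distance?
149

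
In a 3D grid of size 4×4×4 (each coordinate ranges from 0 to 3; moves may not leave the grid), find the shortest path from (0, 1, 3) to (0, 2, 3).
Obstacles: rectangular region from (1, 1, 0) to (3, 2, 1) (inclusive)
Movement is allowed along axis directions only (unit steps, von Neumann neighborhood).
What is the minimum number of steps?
1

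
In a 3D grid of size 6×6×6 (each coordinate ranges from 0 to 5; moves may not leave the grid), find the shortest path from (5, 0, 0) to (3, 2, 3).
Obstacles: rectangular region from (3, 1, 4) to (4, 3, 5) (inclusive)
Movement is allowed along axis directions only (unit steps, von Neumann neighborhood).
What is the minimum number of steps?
7
(one shortest path: (5, 0, 0) → (4, 0, 0) → (3, 0, 0) → (3, 1, 0) → (3, 2, 0) → (3, 2, 1) → (3, 2, 2) → (3, 2, 3))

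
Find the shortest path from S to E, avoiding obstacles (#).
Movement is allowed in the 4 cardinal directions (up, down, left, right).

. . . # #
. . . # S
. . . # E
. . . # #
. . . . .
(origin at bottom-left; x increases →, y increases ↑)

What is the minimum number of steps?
1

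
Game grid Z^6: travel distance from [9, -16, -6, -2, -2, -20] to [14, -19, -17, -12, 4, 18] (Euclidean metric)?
41.6533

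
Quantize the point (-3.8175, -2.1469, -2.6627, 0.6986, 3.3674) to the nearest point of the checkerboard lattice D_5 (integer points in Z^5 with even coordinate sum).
(-4, -2, -3, 1, 4)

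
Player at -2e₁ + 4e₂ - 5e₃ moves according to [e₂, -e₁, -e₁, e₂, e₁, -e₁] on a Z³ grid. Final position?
(-4, 6, -5)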